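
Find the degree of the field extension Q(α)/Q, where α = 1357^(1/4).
[Q(α):Q] = 4

α is a root of x^4 - 1357. By Eisenstein's criterion at the prime p = 23 (which divides the constant term 1357 but p^2 = 529 does not, since 1357 is squarefree), x^4 - 1357 is irreducible over Q. Hence [Q(α):Q] = 4.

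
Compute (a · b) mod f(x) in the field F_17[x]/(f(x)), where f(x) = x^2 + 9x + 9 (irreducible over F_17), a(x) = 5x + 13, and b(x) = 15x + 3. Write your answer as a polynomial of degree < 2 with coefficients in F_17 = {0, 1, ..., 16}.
a · b ≡ 11x + 10 (mod f(x))

Multiply in F_17[x]: a(x)·b(x) = (5x + 13)·(15x + 3) = 7x^2 + 6x + 5. This has degree ≥ 2, so divide by f(x) over F_17: 7x^2 + 6x + 5 = (7)·(x^2 + 9x + 9) + (11x + 10). Hence a·b ≡ 11x + 10 (mod f). (F_17[x]/(f) is a field with 17^2 = 289 elements since f is irreducible of degree 2.)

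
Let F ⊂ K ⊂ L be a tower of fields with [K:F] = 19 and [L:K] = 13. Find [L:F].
[L:F] = 247

The tower law says that for any tower of field extensions F ⊂ K ⊂ L with finite degrees, [L:F] = [L:K] · [K:F]. Here this gives [L:F] = 13 · 19 = 247.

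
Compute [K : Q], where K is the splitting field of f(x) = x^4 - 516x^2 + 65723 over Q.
[K : Q] = 4

Solving the quadratic in x^2: x^2 = (516 ± √(516^2 - 4·65723))/2 = (516 ± √3364)/2 = (516 ± 58)/2, giving x^2 = 229 or x^2 = 287. So f(x) = (x^2 - 229)(x^2 - 287) and the roots of f are ±√229, ±√287. Hence the splitting field is K = Q(√229, √287). Since 229 and 287 are distinct squarefree integers > 1, their product 65723 is not a perfect square, so √287 ∉ Q(√229). By the tower law [K:Q] = [Q(√229,√287):Q(√229)] · [Q(√229):Q] = 2 · 2 = 4.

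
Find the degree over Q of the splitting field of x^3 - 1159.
[K : Q] = 6

The roots of x^3 - 1159 are ∛1159, ω∛1159, ω^2∛1159 where ω = e^(2πi/3) is a primitive cube root of unity, so K = Q(∛1159, ω). Now [Q(∛1159):Q] = 3 (since 1159 is not a perfect cube, x^3 - 1159 is irreducible) and [Q(ω):Q] = 2. Both 2 and 3 divide [K:Q], and [K:Q] ≤ 3·2 = 6, so [K:Q] = 6. (Equivalently: Q(∛1159) ⊂ R but ω ∉ R, so [K : Q(∛1159)] = 2.)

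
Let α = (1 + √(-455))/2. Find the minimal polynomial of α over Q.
m_α(x) = x^2 - x + 114

From 2α - 1 = √(-455), squaring gives (2α - 1)^2 = -455, i.e. 4α^2 - 4α + 1 = -455, so α^2 - α + (1 + 455)/4 = 0. Since -455 ≡ 1 (mod 4), (1 + 455)/4 = 114 ∈ Z. The polynomial x^2 - x + 114 has discriminant 1 - 4·(114) = -455, which is not a perfect square in Q (d = -455 is squarefree and ≠ 1), so x^2 - x + 114 is irreducible over Q. It is the minimal polynomial of α.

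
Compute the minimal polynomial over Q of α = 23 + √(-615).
m_α(x) = x^2 - 46x + 1144

From α - 23 = √(-615), squaring gives (α - 23)^2 = -615, i.e. α^2 - 46α + 529 = -615, so α^2 - 46α + 1144 = 0. The discriminant of x^2 - 46x + 1144 is (-46)^2 - 4·(1144) = 2116 - 4576 = -2460, and 4·(-615) is not a perfect square in Q since -615 is squarefree and ≠ 1. Hence x^2 - 46x + 1144 is irreducible over Q and is the minimal polynomial of α.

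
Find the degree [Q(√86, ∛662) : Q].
[Q(√86, ∛662) : Q] = 6

Let L = Q(√86, ∛662). Since Q(√86) ⊂ L and [Q(√86):Q] = 2, the tower law gives 2 | [L:Q]. Likewise Q(∛662) ⊂ L with [Q(∛662):Q] = 3 (because 662 is not a perfect cube), so 3 | [L:Q]. As gcd(2,3) = 1, [L:Q] is divisible by 6. Conversely L is generated over Q by √86 and ∛662, so [L:Q] ≤ 2·3 = 6. Therefore [Q(√86, ∛662) : Q] = 6.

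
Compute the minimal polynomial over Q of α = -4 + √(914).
m_α(x) = x^2 + 8x - 898

From α + 4 = √(914), squaring gives (α + 4)^2 = 914, i.e. α^2 + 8α + 16 = 914, so α^2 + 8α - 898 = 0. The discriminant of x^2 + 8x - 898 is (8)^2 - 4·(-898) = 64 + 3592 = 3656, and 4·(914) is not a perfect square in Q since 914 is squarefree and ≠ 1. Hence x^2 + 8x - 898 is irreducible over Q and is the minimal polynomial of α.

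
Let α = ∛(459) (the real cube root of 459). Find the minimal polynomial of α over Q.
m_α(x) = x^3 - 459

α satisfies α^3 = 459, so x^3 - 459 annihilates α. By the rational root test, a rational root p/q (in lowest terms) of x^3 - 459 would satisfy p^3 = 459 q^3, forcing q = 1 and p^3 = 459; but 459 is not a perfect cube, contradiction. A monic cubic over Q with no rational root is irreducible (any nontrivial factorization would include a linear factor). Hence x^3 - 459 is the minimal polynomial of α, and in particular [Q(α):Q] = 3.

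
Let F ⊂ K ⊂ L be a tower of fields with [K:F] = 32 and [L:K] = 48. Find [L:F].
[L:F] = 1536

The tower law says that for any tower of field extensions F ⊂ K ⊂ L with finite degrees, [L:F] = [L:K] · [K:F]. Here this gives [L:F] = 48 · 32 = 1536.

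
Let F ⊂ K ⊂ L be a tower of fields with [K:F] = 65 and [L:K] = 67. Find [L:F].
[L:F] = 4355

The tower law says that for any tower of field extensions F ⊂ K ⊂ L with finite degrees, [L:F] = [L:K] · [K:F]. Here this gives [L:F] = 67 · 65 = 4355.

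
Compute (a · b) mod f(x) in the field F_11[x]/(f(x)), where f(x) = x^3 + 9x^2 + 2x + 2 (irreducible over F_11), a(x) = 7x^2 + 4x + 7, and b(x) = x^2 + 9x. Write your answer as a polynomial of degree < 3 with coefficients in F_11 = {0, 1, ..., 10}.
a · b ≡ 4x^2 + 8x + 3 (mod f(x))

Multiply in F_11[x]: a(x)·b(x) = (7x^2 + 4x + 7)·(x^2 + 9x) = 7x^4 + x^3 + 10x^2 + 8x. This has degree ≥ 3, so divide by f(x) over F_11: 7x^4 + x^3 + 10x^2 + 8x = (7x + 4)·(x^3 + 9x^2 + 2x + 2) + (4x^2 + 8x + 3). Hence a·b ≡ 4x^2 + 8x + 3 (mod f). (F_11[x]/(f) is a field with 11^3 = 1331 elements since f is irreducible of degree 3.)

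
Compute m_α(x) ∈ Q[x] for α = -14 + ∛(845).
m_α(x) = x^3 + 42x^2 + 588x + 1899

Set β = α + 14 = ∛(845), so β^3 = 845. Then (α + 14)^3 - 845 = 0, i.e. α is a root of g(x) = (x + 14)^3 - 845 = x^3 + 42x^2 + 588x + 1899. Since g(x) = h(x + 14) where h(x) = x^3 - 845, and h is irreducible over Q (because 845 is not a perfect cube, so h has no rational root, and a monic cubic with no rational root is irreducible), g is also irreducible (irreducibility is preserved under the substitution x → x + 14). Hence m_α(x) = x^3 + 42x^2 + 588x + 1899.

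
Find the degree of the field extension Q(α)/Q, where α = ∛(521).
[Q(α):Q] = 3

The minimal polynomial of α is x^3 - 521, irreducible over Q since 521 is not a perfect cube (so x^3 - 521 has no rational root). Hence [Q(α):Q] = deg(m_α) = 3.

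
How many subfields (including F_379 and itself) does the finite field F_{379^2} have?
F_{379^2} has 2 subfields

The subfields of F_{p^n} are exactly the fields F_{p^d} for d | n (each is the fixed field of the unique index-d subgroup of Gal(F_{p^n}/F_p) ≅ Z/nZ). The divisors of n = 2 are {1, 2}, giving 2 subfields: F_{379^1}, F_{379^2}.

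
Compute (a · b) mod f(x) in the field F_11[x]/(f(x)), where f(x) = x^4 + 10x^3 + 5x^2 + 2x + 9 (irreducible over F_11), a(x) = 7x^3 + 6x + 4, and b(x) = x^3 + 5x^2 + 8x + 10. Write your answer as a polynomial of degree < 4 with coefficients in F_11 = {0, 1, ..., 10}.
a · b ≡ 4x^3 + 5x^2 + 5x + 2 (mod f(x))

Multiply in F_11[x]: a(x)·b(x) = (7x^3 + 6x + 4)·(x^3 + 5x^2 + 8x + 10) = 7x^6 + 2x^5 + 7x^4 + 5x^3 + 2x^2 + 4x + 7. This has degree ≥ 4, so divide by f(x) over F_11: 7x^6 + 2x^5 + 7x^4 + 5x^3 + 2x^2 + 4x + 7 = (7x^2 + 9x + 3)·(x^4 + 10x^3 + 5x^2 + 2x + 9) + (4x^3 + 5x^2 + 5x + 2). Hence a·b ≡ 4x^3 + 5x^2 + 5x + 2 (mod f). (F_11[x]/(f) is a field with 11^4 = 14641 elements since f is irreducible of degree 4.)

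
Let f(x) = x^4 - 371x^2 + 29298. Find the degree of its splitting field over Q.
[K : Q] = 4

Solving the quadratic in x^2: x^2 = (371 ± √(371^2 - 4·29298))/2 = (371 ± √20449)/2 = (371 ± 143)/2, giving x^2 = 257 or x^2 = 114. So f(x) = (x^2 - 257)(x^2 - 114) and the roots of f are ±√257, ±√114. Hence the splitting field is K = Q(√257, √114). Since 257 and 114 are distinct squarefree integers > 1, their product 29298 is not a perfect square, so √114 ∉ Q(√257). By the tower law [K:Q] = [Q(√257,√114):Q(√257)] · [Q(√257):Q] = 2 · 2 = 4.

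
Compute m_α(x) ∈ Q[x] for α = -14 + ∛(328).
m_α(x) = x^3 + 42x^2 + 588x + 2416

Set β = α + 14 = ∛(328), so β^3 = 328. Then (α + 14)^3 - 328 = 0, i.e. α is a root of g(x) = (x + 14)^3 - 328 = x^3 + 42x^2 + 588x + 2416. Since g(x) = h(x + 14) where h(x) = x^3 - 328, and h is irreducible over Q (because 328 is not a perfect cube, so h has no rational root, and a monic cubic with no rational root is irreducible), g is also irreducible (irreducibility is preserved under the substitution x → x + 14). Hence m_α(x) = x^3 + 42x^2 + 588x + 2416.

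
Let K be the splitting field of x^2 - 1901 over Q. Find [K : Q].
[K : Q] = 2

f(x) = x^2 - 1901 factors as (x - √1901)(x + √1901). The splitting field is K = Q(√1901). Since 1901 is squarefree and > 1, it is not a perfect square, so x^2 - 1901 is irreducible over Q and [Q(√1901) : Q] = 2. Hence [K : Q] = 2.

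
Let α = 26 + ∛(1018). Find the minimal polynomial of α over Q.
m_α(x) = x^3 - 78x^2 + 2028x - 18594

Set β = α - 26 = ∛(1018), so β^3 = 1018. Then (α - 26)^3 - 1018 = 0, i.e. α is a root of g(x) = (x - 26)^3 - 1018 = x^3 - 78x^2 + 2028x - 18594. Since g(x) = h(x - 26) where h(x) = x^3 - 1018, and h is irreducible over Q (because 1018 is not a perfect cube, so h has no rational root, and a monic cubic with no rational root is irreducible), g is also irreducible (irreducibility is preserved under the substitution x → x - 26). Hence m_α(x) = x^3 - 78x^2 + 2028x - 18594.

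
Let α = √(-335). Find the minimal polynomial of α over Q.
m_α(x) = x^2 + 335

α satisfies α^2 + 335 = 0, so x^2 + 335 annihilates α. Since d = -335 is squarefree and ≠ 1, it is not a perfect square in Q, so x^2 + 335 has no rational root and is therefore irreducible over Q (a degree-2 polynomial over a field is irreducible iff it has no root). Hence m_α(x) = x^2 + 335.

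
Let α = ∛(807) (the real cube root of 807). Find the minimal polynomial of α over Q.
m_α(x) = x^3 - 807

α satisfies α^3 = 807, so x^3 - 807 annihilates α. By the rational root test, a rational root p/q (in lowest terms) of x^3 - 807 would satisfy p^3 = 807 q^3, forcing q = 1 and p^3 = 807; but 807 is not a perfect cube, contradiction. A monic cubic over Q with no rational root is irreducible (any nontrivial factorization would include a linear factor). Hence x^3 - 807 is the minimal polynomial of α, and in particular [Q(α):Q] = 3.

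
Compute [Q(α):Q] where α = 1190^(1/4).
[Q(α):Q] = 4

α is a root of x^4 - 1190. By Eisenstein's criterion at the prime p = 2 (which divides the constant term 1190 but p^2 = 4 does not, since 1190 is squarefree), x^4 - 1190 is irreducible over Q. Hence [Q(α):Q] = 4.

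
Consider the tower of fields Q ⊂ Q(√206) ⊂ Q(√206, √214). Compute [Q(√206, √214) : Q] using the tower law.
[Q(√206, √214) : Q] = 4

[Q(√206):Q] = 2 (min poly x^2 - 206, irreducible since 206 is squarefree > 1). For the top step, suppose √214 ∈ Q(√206), say √214 = c + d√206 with c, d ∈ Q. Squaring: 214 = c^2 + 206d^2 + 2cd√206. Since √206 ∉ Q this forces 2cd = 0. If d = 0 then √214 = c ∈ Q, contradicting 214 squarefree > 1. If c = 0 then 214 = 206d^2, so 206·214 = (206d)^2 is a perfect square in Q — but 206·214 = 44084 is not a perfect square (since 206 and 214 are distinct squarefree integers). Contradiction. Hence √214 ∉ Q(√206), so x^2 - 214 stays irreducible over Q(√206) and [Q(√206, √214) : Q(√206)] = 2. By the tower law, [Q(√206, √214) : Q] = 2 · 2 = 4.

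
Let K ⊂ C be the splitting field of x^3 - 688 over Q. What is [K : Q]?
[K : Q] = 6

The roots of x^3 - 688 are ∛688, ω∛688, ω^2∛688 where ω = e^(2πi/3) is a primitive cube root of unity, so K = Q(∛688, ω). Now [Q(∛688):Q] = 3 (since 688 is not a perfect cube, x^3 - 688 is irreducible) and [Q(ω):Q] = 2. Both 2 and 3 divide [K:Q], and [K:Q] ≤ 3·2 = 6, so [K:Q] = 6. (Equivalently: Q(∛688) ⊂ R but ω ∉ R, so [K : Q(∛688)] = 2.)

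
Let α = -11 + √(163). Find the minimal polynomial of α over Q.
m_α(x) = x^2 + 22x - 42

From α + 11 = √(163), squaring gives (α + 11)^2 = 163, i.e. α^2 + 22α + 121 = 163, so α^2 + 22α - 42 = 0. The discriminant of x^2 + 22x - 42 is (22)^2 - 4·(-42) = 484 + 168 = 652, and 4·(163) is not a perfect square in Q since 163 is squarefree and ≠ 1. Hence x^2 + 22x - 42 is irreducible over Q and is the minimal polynomial of α.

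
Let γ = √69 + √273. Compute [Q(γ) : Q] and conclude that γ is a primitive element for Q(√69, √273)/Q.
[Q(γ) : Q] = 4 (equivalently, Q(γ) = Q(√69, √273))

Obviously Q(γ) ⊆ Q(√69, √273), and [Q(√69, √273):Q] = 4 (since 69, 273 are distinct squarefree integers > 1 with 18837 not a perfect square). To show equality we compute the minimal polynomial of γ. From γ = √69 + √273: γ^2 = 69 + 2√(18837) + 273 = 342 + 2√(18837), so γ^2 - 342 = 2√(18837); squaring, (γ^2 - 342)^2 = 4·18837, i.e. γ^4 - 684γ^2 + 116964 - 75348 = 0, i.e. γ^4 - 684γ^2 + 41616 = 0. So γ is a root of x^4 - 684x^2 + 41616. This polynomial is irreducible over Q: it has no rational root (each ±√69 ± √273 is irrational), and any factorization into two quadratics over Q would force √(18837) ∈ Q (pairing opposite roots) or √69, √273 ∈ Q (other pairings), all impossible. Hence [Q(γ):Q] = 4 = [Q(√69, √273):Q], so Q(γ) = Q(√69, √273).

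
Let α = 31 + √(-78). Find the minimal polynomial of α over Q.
m_α(x) = x^2 - 62x + 1039

From α - 31 = √(-78), squaring gives (α - 31)^2 = -78, i.e. α^2 - 62α + 961 = -78, so α^2 - 62α + 1039 = 0. The discriminant of x^2 - 62x + 1039 is (-62)^2 - 4·(1039) = 3844 - 4156 = -312, and 4·(-78) is not a perfect square in Q since -78 is squarefree and ≠ 1. Hence x^2 - 62x + 1039 is irreducible over Q and is the minimal polynomial of α.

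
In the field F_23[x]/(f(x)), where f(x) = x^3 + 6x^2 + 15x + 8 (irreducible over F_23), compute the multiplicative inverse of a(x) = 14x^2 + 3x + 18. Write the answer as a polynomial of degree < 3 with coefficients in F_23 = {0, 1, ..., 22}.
a(x)^(-1) ≡ 5x^2 + 4x + 20 (mod f(x))

Since f is irreducible over F_23, F_23[x]/(f) is a field and a(x) ≠ 0 has an inverse. Apply the extended Euclidean algorithm to f(x) and a(x) in F_23[x]: f(x) = (5x + 1)·a(x) + (14x + 13);  a(x) = (x + 19)·(14x + 13) + (1). The last nonzero remainder is the constant 1 = gcd(f, a) in F_23. Back-substituting through the division chain expresses 1 = s(x)·a(x) + t(x)·f(x) with s(x) ≡ 5x^2 + 4x + 20 (mod f), so a(x)^(-1) ≡ s(x) = 5x^2 + 4x + 20 (mod f). Check: (14x^2 + 3x + 18)·(5x^2 + 4x + 20) = x^4 + 2x^3 + 14x^2 + 17x + 15 ≡ 1 (mod x^3 + 6x^2 + 15x + 8).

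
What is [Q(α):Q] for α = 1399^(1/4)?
[Q(α):Q] = 4

α is a root of x^4 - 1399. By Eisenstein's criterion at the prime p = 1399 (which divides the constant term 1399 but p^2 = 1957201 does not, since 1399 is squarefree), x^4 - 1399 is irreducible over Q. Hence [Q(α):Q] = 4.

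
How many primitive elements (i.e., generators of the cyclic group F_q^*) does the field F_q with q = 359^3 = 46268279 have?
There are φ(46268278) = 19147104 primitive elements

F_q^* is cyclic of order q - 1 = 46268278. A cyclic group of order m has exactly φ(m) generators. Here m = 46268278 = 2 · 7 · 37 · 179 · 499, so the number of primitive elements is φ(46268278) = 19147104.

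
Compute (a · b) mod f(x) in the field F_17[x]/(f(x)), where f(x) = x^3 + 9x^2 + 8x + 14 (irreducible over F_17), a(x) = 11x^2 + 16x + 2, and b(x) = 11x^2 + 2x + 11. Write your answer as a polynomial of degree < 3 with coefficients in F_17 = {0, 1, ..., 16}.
a · b ≡ x^2 + 4x + 1 (mod f(x))

Multiply in F_17[x]: a(x)·b(x) = (11x^2 + 16x + 2)·(11x^2 + 2x + 11) = 2x^4 + 11x^3 + 5x^2 + 10x + 5. This has degree ≥ 3, so divide by f(x) over F_17: 2x^4 + 11x^3 + 5x^2 + 10x + 5 = (2x + 10)·(x^3 + 9x^2 + 8x + 14) + (x^2 + 4x + 1). Hence a·b ≡ x^2 + 4x + 1 (mod f). (F_17[x]/(f) is a field with 17^3 = 4913 elements since f is irreducible of degree 3.)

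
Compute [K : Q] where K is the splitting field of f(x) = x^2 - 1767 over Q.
[K : Q] = 2

f(x) = x^2 - 1767 factors as (x - √1767)(x + √1767). The splitting field is K = Q(√1767). Since 1767 is squarefree and > 1, it is not a perfect square, so x^2 - 1767 is irreducible over Q and [Q(√1767) : Q] = 2. Hence [K : Q] = 2.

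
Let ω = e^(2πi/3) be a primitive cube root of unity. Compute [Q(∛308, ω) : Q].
[Q(∛308, ω) : Q] = 6

[Q(∛308):Q] = 3 (min poly x^3 - 308, irreducible since 308 is not a perfect cube). [Q(ω):Q] = 2 (min poly x^2 + x + 1). Since Q(∛308) ⊂ R and ω ∉ R, we have ω ∉ Q(∛308), so x^2 + x + 1 remains irreducible over Q(∛308) and [Q(∛308, ω) : Q(∛308)] = 2. By the tower law, [Q(∛308, ω) : Q] = 3 · 2 = 6. (In fact Q(∛308, ω) is the splitting field of x^3 - 308 over Q.)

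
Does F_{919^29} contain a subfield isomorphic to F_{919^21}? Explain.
No: F_{919^21} is not a subfield of F_{919^29}

F_{p^m} embeds in F_{p^n} iff m | n. Here 21 ∤ 29 (since 29 = 1·21 + 8 with remainder 8 ≠ 0), so F_{919^21} is not a subfield of F_{919^29}. Equivalently: if it were, the tower law would give 21 = [F_{919^21}:F_919] dividing [F_{919^29}:F_919] = 29, contradiction.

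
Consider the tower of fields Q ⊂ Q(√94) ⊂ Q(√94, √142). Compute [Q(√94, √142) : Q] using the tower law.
[Q(√94, √142) : Q] = 4

[Q(√94):Q] = 2 (min poly x^2 - 94, irreducible since 94 is squarefree > 1). For the top step, suppose √142 ∈ Q(√94), say √142 = c + d√94 with c, d ∈ Q. Squaring: 142 = c^2 + 94d^2 + 2cd√94. Since √94 ∉ Q this forces 2cd = 0. If d = 0 then √142 = c ∈ Q, contradicting 142 squarefree > 1. If c = 0 then 142 = 94d^2, so 94·142 = (94d)^2 is a perfect square in Q — but 94·142 = 13348 is not a perfect square (since 94 and 142 are distinct squarefree integers). Contradiction. Hence √142 ∉ Q(√94), so x^2 - 142 stays irreducible over Q(√94) and [Q(√94, √142) : Q(√94)] = 2. By the tower law, [Q(√94, √142) : Q] = 2 · 2 = 4.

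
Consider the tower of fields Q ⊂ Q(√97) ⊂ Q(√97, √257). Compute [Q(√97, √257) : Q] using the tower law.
[Q(√97, √257) : Q] = 4

[Q(√97):Q] = 2 (min poly x^2 - 97, irreducible since 97 is squarefree > 1). For the top step, suppose √257 ∈ Q(√97), say √257 = c + d√97 with c, d ∈ Q. Squaring: 257 = c^2 + 97d^2 + 2cd√97. Since √97 ∉ Q this forces 2cd = 0. If d = 0 then √257 = c ∈ Q, contradicting 257 squarefree > 1. If c = 0 then 257 = 97d^2, so 97·257 = (97d)^2 is a perfect square in Q — but 97·257 = 24929 is not a perfect square (since 97 and 257 are distinct squarefree integers). Contradiction. Hence √257 ∉ Q(√97), so x^2 - 257 stays irreducible over Q(√97) and [Q(√97, √257) : Q(√97)] = 2. By the tower law, [Q(√97, √257) : Q] = 2 · 2 = 4.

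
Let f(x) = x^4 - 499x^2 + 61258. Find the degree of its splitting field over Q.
[K : Q] = 4

Solving the quadratic in x^2: x^2 = (499 ± √(499^2 - 4·61258))/2 = (499 ± √3969)/2 = (499 ± 63)/2, giving x^2 = 281 or x^2 = 218. So f(x) = (x^2 - 281)(x^2 - 218) and the roots of f are ±√281, ±√218. Hence the splitting field is K = Q(√281, √218). Since 281 and 218 are distinct squarefree integers > 1, their product 61258 is not a perfect square, so √218 ∉ Q(√281). By the tower law [K:Q] = [Q(√281,√218):Q(√281)] · [Q(√281):Q] = 2 · 2 = 4.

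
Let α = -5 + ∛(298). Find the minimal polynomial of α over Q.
m_α(x) = x^3 + 15x^2 + 75x - 173

Set β = α + 5 = ∛(298), so β^3 = 298. Then (α + 5)^3 - 298 = 0, i.e. α is a root of g(x) = (x + 5)^3 - 298 = x^3 + 15x^2 + 75x - 173. Since g(x) = h(x + 5) where h(x) = x^3 - 298, and h is irreducible over Q (because 298 is not a perfect cube, so h has no rational root, and a monic cubic with no rational root is irreducible), g is also irreducible (irreducibility is preserved under the substitution x → x + 5). Hence m_α(x) = x^3 + 15x^2 + 75x - 173.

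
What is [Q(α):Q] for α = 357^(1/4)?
[Q(α):Q] = 4

α is a root of x^4 - 357. By Eisenstein's criterion at the prime p = 3 (which divides the constant term 357 but p^2 = 9 does not, since 357 is squarefree), x^4 - 357 is irreducible over Q. Hence [Q(α):Q] = 4.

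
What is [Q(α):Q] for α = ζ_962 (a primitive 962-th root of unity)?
[Q(α):Q] = 432

The minimal polynomial of ζ_962 over Q is the 962-th cyclotomic polynomial Φ_962(x), which is irreducible over Q and has degree φ(962) = 432. Hence [Q(α):Q] = φ(962) = 432.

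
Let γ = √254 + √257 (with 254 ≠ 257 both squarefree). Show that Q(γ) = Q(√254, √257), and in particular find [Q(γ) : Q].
[Q(γ) : Q] = 4 (equivalently, Q(γ) = Q(√254, √257))

Obviously Q(γ) ⊆ Q(√254, √257), and [Q(√254, √257):Q] = 4 (since 254, 257 are distinct squarefree integers > 1 with 65278 not a perfect square). To show equality we compute the minimal polynomial of γ. From γ = √254 + √257: γ^2 = 254 + 2√(65278) + 257 = 511 + 2√(65278), so γ^2 - 511 = 2√(65278); squaring, (γ^2 - 511)^2 = 4·65278, i.e. γ^4 - 1022γ^2 + 261121 - 261112 = 0, i.e. γ^4 - 1022γ^2 + 9 = 0. So γ is a root of x^4 - 1022x^2 + 9. This polynomial is irreducible over Q: it has no rational root (each ±√254 ± √257 is irrational), and any factorization into two quadratics over Q would force √(65278) ∈ Q (pairing opposite roots) or √254, √257 ∈ Q (other pairings), all impossible. Hence [Q(γ):Q] = 4 = [Q(√254, √257):Q], so Q(γ) = Q(√254, √257).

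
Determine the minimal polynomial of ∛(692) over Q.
m_α(x) = x^3 - 692

α satisfies α^3 = 692, so x^3 - 692 annihilates α. By the rational root test, a rational root p/q (in lowest terms) of x^3 - 692 would satisfy p^3 = 692 q^3, forcing q = 1 and p^3 = 692; but 692 is not a perfect cube, contradiction. A monic cubic over Q with no rational root is irreducible (any nontrivial factorization would include a linear factor). Hence x^3 - 692 is the minimal polynomial of α, and in particular [Q(α):Q] = 3.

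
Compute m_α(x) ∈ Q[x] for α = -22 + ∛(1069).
m_α(x) = x^3 + 66x^2 + 1452x + 9579

Set β = α + 22 = ∛(1069), so β^3 = 1069. Then (α + 22)^3 - 1069 = 0, i.e. α is a root of g(x) = (x + 22)^3 - 1069 = x^3 + 66x^2 + 1452x + 9579. Since g(x) = h(x + 22) where h(x) = x^3 - 1069, and h is irreducible over Q (because 1069 is not a perfect cube, so h has no rational root, and a monic cubic with no rational root is irreducible), g is also irreducible (irreducibility is preserved under the substitution x → x + 22). Hence m_α(x) = x^3 + 66x^2 + 1452x + 9579.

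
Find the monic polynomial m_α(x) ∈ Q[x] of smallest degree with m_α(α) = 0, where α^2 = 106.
m_α(x) = x^2 - 106

α satisfies α^2 - 106 = 0, so x^2 - 106 annihilates α. Since d = 106 is squarefree and ≠ 1, it is not a perfect square in Q, so x^2 - 106 has no rational root and is therefore irreducible over Q (a degree-2 polynomial over a field is irreducible iff it has no root). Hence m_α(x) = x^2 - 106.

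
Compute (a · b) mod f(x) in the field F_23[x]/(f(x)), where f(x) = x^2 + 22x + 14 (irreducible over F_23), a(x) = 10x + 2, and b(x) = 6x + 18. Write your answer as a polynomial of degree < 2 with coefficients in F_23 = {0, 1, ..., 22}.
a · b ≡ 22x + 1 (mod f(x))

Multiply in F_23[x]: a(x)·b(x) = (10x + 2)·(6x + 18) = 14x^2 + 8x + 13. This has degree ≥ 2, so divide by f(x) over F_23: 14x^2 + 8x + 13 = (14)·(x^2 + 22x + 14) + (22x + 1). Hence a·b ≡ 22x + 1 (mod f). (F_23[x]/(f) is a field with 23^2 = 529 elements since f is irreducible of degree 2.)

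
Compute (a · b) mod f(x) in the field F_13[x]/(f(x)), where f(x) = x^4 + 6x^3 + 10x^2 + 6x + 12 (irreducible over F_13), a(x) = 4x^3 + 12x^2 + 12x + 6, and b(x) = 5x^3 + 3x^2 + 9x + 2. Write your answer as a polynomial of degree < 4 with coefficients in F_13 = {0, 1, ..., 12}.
a · b ≡ 2x^3 + 10x + 11 (mod f(x))

Multiply in F_13[x]: a(x)·b(x) = (4x^3 + 12x^2 + 12x + 6)·(5x^3 + 3x^2 + 9x + 2) = 7x^6 + 7x^5 + 2x^4 + 7x^2 + 12. This has degree ≥ 4, so divide by f(x) over F_13: 7x^6 + 7x^5 + 2x^4 + 7x^2 + 12 = (7x^2 + 4x + 12)·(x^4 + 6x^3 + 10x^2 + 6x + 12) + (2x^3 + 10x + 11). Hence a·b ≡ 2x^3 + 10x + 11 (mod f). (F_13[x]/(f) is a field with 13^4 = 28561 elements since f is irreducible of degree 4.)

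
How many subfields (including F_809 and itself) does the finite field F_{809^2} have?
F_{809^2} has 2 subfields

The subfields of F_{p^n} are exactly the fields F_{p^d} for d | n (each is the fixed field of the unique index-d subgroup of Gal(F_{p^n}/F_p) ≅ Z/nZ). The divisors of n = 2 are {1, 2}, giving 2 subfields: F_{809^1}, F_{809^2}.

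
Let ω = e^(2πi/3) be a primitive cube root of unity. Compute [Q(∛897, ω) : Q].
[Q(∛897, ω) : Q] = 6

[Q(∛897):Q] = 3 (min poly x^3 - 897, irreducible since 897 is not a perfect cube). [Q(ω):Q] = 2 (min poly x^2 + x + 1). Since Q(∛897) ⊂ R and ω ∉ R, we have ω ∉ Q(∛897), so x^2 + x + 1 remains irreducible over Q(∛897) and [Q(∛897, ω) : Q(∛897)] = 2. By the tower law, [Q(∛897, ω) : Q] = 3 · 2 = 6. (In fact Q(∛897, ω) is the splitting field of x^3 - 897 over Q.)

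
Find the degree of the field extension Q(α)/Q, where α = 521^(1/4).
[Q(α):Q] = 4

α is a root of x^4 - 521. By Eisenstein's criterion at the prime p = 521 (which divides the constant term 521 but p^2 = 271441 does not, since 521 is squarefree), x^4 - 521 is irreducible over Q. Hence [Q(α):Q] = 4.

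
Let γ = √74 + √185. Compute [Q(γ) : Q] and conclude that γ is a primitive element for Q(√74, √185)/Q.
[Q(γ) : Q] = 4 (equivalently, Q(γ) = Q(√74, √185))

Obviously Q(γ) ⊆ Q(√74, √185), and [Q(√74, √185):Q] = 4 (since 74, 185 are distinct squarefree integers > 1 with 13690 not a perfect square). To show equality we compute the minimal polynomial of γ. From γ = √74 + √185: γ^2 = 74 + 2√(13690) + 185 = 259 + 2√(13690), so γ^2 - 259 = 2√(13690); squaring, (γ^2 - 259)^2 = 4·13690, i.e. γ^4 - 518γ^2 + 67081 - 54760 = 0, i.e. γ^4 - 518γ^2 + 12321 = 0. So γ is a root of x^4 - 518x^2 + 12321. This polynomial is irreducible over Q: it has no rational root (each ±√74 ± √185 is irrational), and any factorization into two quadratics over Q would force √(13690) ∈ Q (pairing opposite roots) or √74, √185 ∈ Q (other pairings), all impossible. Hence [Q(γ):Q] = 4 = [Q(√74, √185):Q], so Q(γ) = Q(√74, √185).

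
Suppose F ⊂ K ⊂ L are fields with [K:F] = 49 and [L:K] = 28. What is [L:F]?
[L:F] = 1372

The tower law says that for any tower of field extensions F ⊂ K ⊂ L with finite degrees, [L:F] = [L:K] · [K:F]. Here this gives [L:F] = 28 · 49 = 1372.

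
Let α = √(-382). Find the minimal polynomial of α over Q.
m_α(x) = x^2 + 382

α satisfies α^2 + 382 = 0, so x^2 + 382 annihilates α. Since d = -382 is squarefree and ≠ 1, it is not a perfect square in Q, so x^2 + 382 has no rational root and is therefore irreducible over Q (a degree-2 polynomial over a field is irreducible iff it has no root). Hence m_α(x) = x^2 + 382.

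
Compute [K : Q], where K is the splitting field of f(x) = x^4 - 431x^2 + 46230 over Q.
[K : Q] = 4

Solving the quadratic in x^2: x^2 = (431 ± √(431^2 - 4·46230))/2 = (431 ± √841)/2 = (431 ± 29)/2, giving x^2 = 201 or x^2 = 230. So f(x) = (x^2 - 201)(x^2 - 230) and the roots of f are ±√201, ±√230. Hence the splitting field is K = Q(√201, √230). Since 201 and 230 are distinct squarefree integers > 1, their product 46230 is not a perfect square, so √230 ∉ Q(√201). By the tower law [K:Q] = [Q(√201,√230):Q(√201)] · [Q(√201):Q] = 2 · 2 = 4.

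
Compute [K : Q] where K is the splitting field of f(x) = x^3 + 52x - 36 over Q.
[K : Q] = 6

By the rational root test, any rational root of the monic integer polynomial f(x) = x^3 + 52x - 36 must be an integer dividing the constant term -36, i.e. one of ±{1, 2, 3, 4, 6, 9, 12, 18, 36}. Evaluating: f(1) = 17, f(-1) = -89, f(2) = 76, f(-2) = -148, f(3) = 147, f(-3) = -219, f(4) = 236, f(-4) = -308, f(6) = 492, f(-6) = -564, f(9) = 1161, f(-9) = -1233, f(12) = 2316, f(-12) = -2388, f(18) = 6732, f(-18) = -6804, f(36) = 48492, f(-36) = -48564; none is 0, so f has no rational root and is therefore irreducible over Q (a cubic with no linear factor over a field is irreducible). For an irreducible cubic, the Galois group is A_3 or S_3 according as the discriminant disc(f) = -4a^3 - 27b^2 = -4·(52)^3 - 27·(-36)^2 = -597424 is or is not a square in Q. Here disc(f) = -597424 is not a perfect square in Q, so the Galois group of f over Q is not contained in A_3 and must be all of S_3. The splitting field has degree |S_3| = 6 over Q, so [K : Q] = 6.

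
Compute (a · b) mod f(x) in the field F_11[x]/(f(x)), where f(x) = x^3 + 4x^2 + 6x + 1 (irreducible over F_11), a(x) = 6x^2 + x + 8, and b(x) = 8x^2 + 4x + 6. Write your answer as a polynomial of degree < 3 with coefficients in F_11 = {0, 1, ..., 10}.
a · b ≡ 5x^2 + 4x + 10 (mod f(x))

Multiply in F_11[x]: a(x)·b(x) = (6x^2 + x + 8)·(8x^2 + 4x + 6) = 4x^4 + 10x^3 + 5x^2 + 5x + 4. This has degree ≥ 3, so divide by f(x) over F_11: 4x^4 + 10x^3 + 5x^2 + 5x + 4 = (4x + 5)·(x^3 + 4x^2 + 6x + 1) + (5x^2 + 4x + 10). Hence a·b ≡ 5x^2 + 4x + 10 (mod f). (F_11[x]/(f) is a field with 11^3 = 1331 elements since f is irreducible of degree 3.)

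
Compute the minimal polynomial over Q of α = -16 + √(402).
m_α(x) = x^2 + 32x - 146

From α + 16 = √(402), squaring gives (α + 16)^2 = 402, i.e. α^2 + 32α + 256 = 402, so α^2 + 32α - 146 = 0. The discriminant of x^2 + 32x - 146 is (32)^2 - 4·(-146) = 1024 + 584 = 1608, and 4·(402) is not a perfect square in Q since 402 is squarefree and ≠ 1. Hence x^2 + 32x - 146 is irreducible over Q and is the minimal polynomial of α.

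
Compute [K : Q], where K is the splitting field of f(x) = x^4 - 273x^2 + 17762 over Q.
[K : Q] = 4

Solving the quadratic in x^2: x^2 = (273 ± √(273^2 - 4·17762))/2 = (273 ± √3481)/2 = (273 ± 59)/2, giving x^2 = 107 or x^2 = 166. So f(x) = (x^2 - 107)(x^2 - 166) and the roots of f are ±√107, ±√166. Hence the splitting field is K = Q(√107, √166). Since 107 and 166 are distinct squarefree integers > 1, their product 17762 is not a perfect square, so √166 ∉ Q(√107). By the tower law [K:Q] = [Q(√107,√166):Q(√107)] · [Q(√107):Q] = 2 · 2 = 4.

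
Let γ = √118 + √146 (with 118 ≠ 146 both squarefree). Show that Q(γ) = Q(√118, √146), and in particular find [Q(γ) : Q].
[Q(γ) : Q] = 4 (equivalently, Q(γ) = Q(√118, √146))

Obviously Q(γ) ⊆ Q(√118, √146), and [Q(√118, √146):Q] = 4 (since 118, 146 are distinct squarefree integers > 1 with 17228 not a perfect square). To show equality we compute the minimal polynomial of γ. From γ = √118 + √146: γ^2 = 118 + 2√(17228) + 146 = 264 + 2√(17228), so γ^2 - 264 = 2√(17228); squaring, (γ^2 - 264)^2 = 4·17228, i.e. γ^4 - 528γ^2 + 69696 - 68912 = 0, i.e. γ^4 - 528γ^2 + 784 = 0. So γ is a root of x^4 - 528x^2 + 784. This polynomial is irreducible over Q: it has no rational root (each ±√118 ± √146 is irrational), and any factorization into two quadratics over Q would force √(17228) ∈ Q (pairing opposite roots) or √118, √146 ∈ Q (other pairings), all impossible. Hence [Q(γ):Q] = 4 = [Q(√118, √146):Q], so Q(γ) = Q(√118, √146).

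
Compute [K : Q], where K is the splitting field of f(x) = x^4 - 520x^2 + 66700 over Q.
[K : Q] = 4

Solving the quadratic in x^2: x^2 = (520 ± √(520^2 - 4·66700))/2 = (520 ± √3600)/2 = (520 ± 60)/2, giving x^2 = 290 or x^2 = 230. So f(x) = (x^2 - 290)(x^2 - 230) and the roots of f are ±√290, ±√230. Hence the splitting field is K = Q(√290, √230). Since 290 and 230 are distinct squarefree integers > 1, their product 66700 is not a perfect square, so √230 ∉ Q(√290). By the tower law [K:Q] = [Q(√290,√230):Q(√290)] · [Q(√290):Q] = 2 · 2 = 4.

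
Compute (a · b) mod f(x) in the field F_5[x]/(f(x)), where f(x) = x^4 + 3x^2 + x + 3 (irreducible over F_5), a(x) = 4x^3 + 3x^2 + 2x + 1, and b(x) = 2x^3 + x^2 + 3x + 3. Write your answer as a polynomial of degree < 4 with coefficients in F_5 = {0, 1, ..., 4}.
a · b ≡ 2x^3 + 2x^2 + 4x + 3 (mod f(x))

Multiply in F_5[x]: a(x)·b(x) = (4x^3 + 3x^2 + 2x + 1)·(2x^3 + x^2 + 3x + 3) = 3x^6 + 4x^4 + x^2 + 4x + 3. This has degree ≥ 4, so divide by f(x) over F_5: 3x^6 + 4x^4 + x^2 + 4x + 3 = (3x^2)·(x^4 + 3x^2 + x + 3) + (2x^3 + 2x^2 + 4x + 3). Hence a·b ≡ 2x^3 + 2x^2 + 4x + 3 (mod f). (F_5[x]/(f) is a field with 5^4 = 625 elements since f is irreducible of degree 4.)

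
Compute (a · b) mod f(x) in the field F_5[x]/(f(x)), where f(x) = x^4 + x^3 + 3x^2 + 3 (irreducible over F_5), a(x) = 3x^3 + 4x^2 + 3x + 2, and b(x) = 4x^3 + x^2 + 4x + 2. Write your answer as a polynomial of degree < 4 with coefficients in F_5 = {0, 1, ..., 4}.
a · b ≡ 2x^3 + x^2 + 3x + 4 (mod f(x))

Multiply in F_5[x]: a(x)·b(x) = (3x^3 + 4x^2 + 3x + 2)·(4x^3 + x^2 + 4x + 2) = 2x^6 + 4x^5 + 3x^4 + 3x^3 + 2x^2 + 4x + 4. This has degree ≥ 4, so divide by f(x) over F_5: 2x^6 + 4x^5 + 3x^4 + 3x^3 + 2x^2 + 4x + 4 = (2x^2 + 2x)·(x^4 + x^3 + 3x^2 + 3) + (2x^3 + x^2 + 3x + 4). Hence a·b ≡ 2x^3 + x^2 + 3x + 4 (mod f). (F_5[x]/(f) is a field with 5^4 = 625 elements since f is irreducible of degree 4.)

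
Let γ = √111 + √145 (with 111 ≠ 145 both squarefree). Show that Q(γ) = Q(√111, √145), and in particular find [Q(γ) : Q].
[Q(γ) : Q] = 4 (equivalently, Q(γ) = Q(√111, √145))

Obviously Q(γ) ⊆ Q(√111, √145), and [Q(√111, √145):Q] = 4 (since 111, 145 are distinct squarefree integers > 1 with 16095 not a perfect square). To show equality we compute the minimal polynomial of γ. From γ = √111 + √145: γ^2 = 111 + 2√(16095) + 145 = 256 + 2√(16095), so γ^2 - 256 = 2√(16095); squaring, (γ^2 - 256)^2 = 4·16095, i.e. γ^4 - 512γ^2 + 65536 - 64380 = 0, i.e. γ^4 - 512γ^2 + 1156 = 0. So γ is a root of x^4 - 512x^2 + 1156. This polynomial is irreducible over Q: it has no rational root (each ±√111 ± √145 is irrational), and any factorization into two quadratics over Q would force √(16095) ∈ Q (pairing opposite roots) or √111, √145 ∈ Q (other pairings), all impossible. Hence [Q(γ):Q] = 4 = [Q(√111, √145):Q], so Q(γ) = Q(√111, √145).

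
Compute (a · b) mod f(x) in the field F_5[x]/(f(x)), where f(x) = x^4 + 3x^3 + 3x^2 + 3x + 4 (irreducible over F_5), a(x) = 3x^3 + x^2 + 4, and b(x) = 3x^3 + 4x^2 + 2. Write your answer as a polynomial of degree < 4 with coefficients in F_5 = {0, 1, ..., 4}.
a · b ≡ 3x^3 + 4x^2 + 4x + 1 (mod f(x))

Multiply in F_5[x]: a(x)·b(x) = (3x^3 + x^2 + 4)·(3x^3 + 4x^2 + 2) = 4x^6 + 4x^4 + 3x^3 + 3x^2 + 3. This has degree ≥ 4, so divide by f(x) over F_5: 4x^6 + 4x^4 + 3x^3 + 3x^2 + 3 = (4x^2 + 3x + 3)·(x^4 + 3x^3 + 3x^2 + 3x + 4) + (3x^3 + 4x^2 + 4x + 1). Hence a·b ≡ 3x^3 + 4x^2 + 4x + 1 (mod f). (F_5[x]/(f) is a field with 5^4 = 625 elements since f is irreducible of degree 4.)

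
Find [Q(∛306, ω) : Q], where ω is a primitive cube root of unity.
[Q(∛306, ω) : Q] = 6

[Q(∛306):Q] = 3 (min poly x^3 - 306, irreducible since 306 is not a perfect cube). [Q(ω):Q] = 2 (min poly x^2 + x + 1). Since Q(∛306) ⊂ R and ω ∉ R, we have ω ∉ Q(∛306), so x^2 + x + 1 remains irreducible over Q(∛306) and [Q(∛306, ω) : Q(∛306)] = 2. By the tower law, [Q(∛306, ω) : Q] = 3 · 2 = 6. (In fact Q(∛306, ω) is the splitting field of x^3 - 306 over Q.)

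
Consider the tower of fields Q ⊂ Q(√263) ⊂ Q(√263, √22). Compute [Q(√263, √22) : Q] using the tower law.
[Q(√263, √22) : Q] = 4

[Q(√263):Q] = 2 (min poly x^2 - 263, irreducible since 263 is squarefree > 1). For the top step, suppose √22 ∈ Q(√263), say √22 = c + d√263 with c, d ∈ Q. Squaring: 22 = c^2 + 263d^2 + 2cd√263. Since √263 ∉ Q this forces 2cd = 0. If d = 0 then √22 = c ∈ Q, contradicting 22 squarefree > 1. If c = 0 then 22 = 263d^2, so 263·22 = (263d)^2 is a perfect square in Q — but 263·22 = 5786 is not a perfect square (since 263 and 22 are distinct squarefree integers). Contradiction. Hence √22 ∉ Q(√263), so x^2 - 22 stays irreducible over Q(√263) and [Q(√263, √22) : Q(√263)] = 2. By the tower law, [Q(√263, √22) : Q] = 2 · 2 = 4.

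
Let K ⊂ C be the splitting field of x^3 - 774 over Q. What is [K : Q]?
[K : Q] = 6

The roots of x^3 - 774 are ∛774, ω∛774, ω^2∛774 where ω = e^(2πi/3) is a primitive cube root of unity, so K = Q(∛774, ω). Now [Q(∛774):Q] = 3 (since 774 is not a perfect cube, x^3 - 774 is irreducible) and [Q(ω):Q] = 2. Both 2 and 3 divide [K:Q], and [K:Q] ≤ 3·2 = 6, so [K:Q] = 6. (Equivalently: Q(∛774) ⊂ R but ω ∉ R, so [K : Q(∛774)] = 2.)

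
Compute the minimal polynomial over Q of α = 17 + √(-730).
m_α(x) = x^2 - 34x + 1019

From α - 17 = √(-730), squaring gives (α - 17)^2 = -730, i.e. α^2 - 34α + 289 = -730, so α^2 - 34α + 1019 = 0. The discriminant of x^2 - 34x + 1019 is (-34)^2 - 4·(1019) = 1156 - 4076 = -2920, and 4·(-730) is not a perfect square in Q since -730 is squarefree and ≠ 1. Hence x^2 - 34x + 1019 is irreducible over Q and is the minimal polynomial of α.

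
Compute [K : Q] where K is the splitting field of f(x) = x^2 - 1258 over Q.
[K : Q] = 2

f(x) = x^2 - 1258 factors as (x - √1258)(x + √1258). The splitting field is K = Q(√1258). Since 1258 is squarefree and > 1, it is not a perfect square, so x^2 - 1258 is irreducible over Q and [Q(√1258) : Q] = 2. Hence [K : Q] = 2.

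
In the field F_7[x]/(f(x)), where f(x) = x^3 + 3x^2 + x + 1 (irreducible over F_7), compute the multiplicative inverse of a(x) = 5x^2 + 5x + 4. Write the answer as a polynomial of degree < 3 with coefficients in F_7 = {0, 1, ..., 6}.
a(x)^(-1) ≡ 6x^2 + 2x (mod f(x))

Since f is irreducible over F_7, F_7[x]/(f) is a field and a(x) ≠ 0 has an inverse. Apply the extended Euclidean algorithm to f(x) and a(x) in F_7[x]: f(x) = (3x + 6)·a(x) + (x + 5);  a(x) = (5x + 1)·(x + 5) + (6). The last nonzero remainder is the constant 6 = gcd(f, a) in F_7. Back-substituting through the division chain expresses 6 = s(x)·a(x) + t(x)·f(x) with s(x) ≡ x^2 + 5x (mod f), so (x^2 + 5x)·a(x) ≡ 6 (mod f). Multiplying by 6^(-1) ≡ 6 in F_7 gives a(x)^(-1) ≡ 6·(x^2 + 5x) ≡ 6x^2 + 2x (mod f). Check: (5x^2 + 5x + 4)·(6x^2 + 2x) = 2x^4 + 5x^3 + 6x^2 + x ≡ 1 (mod x^3 + 3x^2 + x + 1).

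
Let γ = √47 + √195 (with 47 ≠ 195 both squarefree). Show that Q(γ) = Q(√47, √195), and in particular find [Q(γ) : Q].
[Q(γ) : Q] = 4 (equivalently, Q(γ) = Q(√47, √195))

Obviously Q(γ) ⊆ Q(√47, √195), and [Q(√47, √195):Q] = 4 (since 47, 195 are distinct squarefree integers > 1 with 9165 not a perfect square). To show equality we compute the minimal polynomial of γ. From γ = √47 + √195: γ^2 = 47 + 2√(9165) + 195 = 242 + 2√(9165), so γ^2 - 242 = 2√(9165); squaring, (γ^2 - 242)^2 = 4·9165, i.e. γ^4 - 484γ^2 + 58564 - 36660 = 0, i.e. γ^4 - 484γ^2 + 21904 = 0. So γ is a root of x^4 - 484x^2 + 21904. This polynomial is irreducible over Q: it has no rational root (each ±√47 ± √195 is irrational), and any factorization into two quadratics over Q would force √(9165) ∈ Q (pairing opposite roots) or √47, √195 ∈ Q (other pairings), all impossible. Hence [Q(γ):Q] = 4 = [Q(√47, √195):Q], so Q(γ) = Q(√47, √195).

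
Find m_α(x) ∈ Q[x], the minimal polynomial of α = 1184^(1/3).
m_α(x) = x^3 - 1184

α satisfies α^3 = 1184, so x^3 - 1184 annihilates α. By the rational root test, a rational root p/q (in lowest terms) of x^3 - 1184 would satisfy p^3 = 1184 q^3, forcing q = 1 and p^3 = 1184; but 1184 is not a perfect cube, contradiction. A monic cubic over Q with no rational root is irreducible (any nontrivial factorization would include a linear factor). Hence x^3 - 1184 is the minimal polynomial of α, and in particular [Q(α):Q] = 3.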